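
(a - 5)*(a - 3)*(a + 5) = a^3 - 3*a^2 - 25*a + 75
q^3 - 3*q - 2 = (q - 2)*(q + 1)^2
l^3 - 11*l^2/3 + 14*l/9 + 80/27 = (l - 8/3)*(l - 5/3)*(l + 2/3)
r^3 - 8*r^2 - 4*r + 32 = (r - 8)*(r - 2)*(r + 2)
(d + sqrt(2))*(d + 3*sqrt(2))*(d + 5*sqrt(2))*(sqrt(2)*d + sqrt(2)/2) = sqrt(2)*d^4 + sqrt(2)*d^3/2 + 18*d^3 + 9*d^2 + 46*sqrt(2)*d^2 + 23*sqrt(2)*d + 60*d + 30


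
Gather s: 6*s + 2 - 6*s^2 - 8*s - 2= -6*s^2 - 2*s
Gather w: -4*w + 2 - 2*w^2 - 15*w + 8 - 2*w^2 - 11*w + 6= -4*w^2 - 30*w + 16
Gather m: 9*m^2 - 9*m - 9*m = 9*m^2 - 18*m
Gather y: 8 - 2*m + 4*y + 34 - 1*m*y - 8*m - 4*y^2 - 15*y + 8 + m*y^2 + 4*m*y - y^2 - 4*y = -10*m + y^2*(m - 5) + y*(3*m - 15) + 50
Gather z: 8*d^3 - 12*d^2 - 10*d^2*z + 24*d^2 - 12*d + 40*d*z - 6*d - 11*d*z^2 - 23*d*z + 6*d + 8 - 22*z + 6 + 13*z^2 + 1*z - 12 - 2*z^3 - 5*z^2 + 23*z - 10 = 8*d^3 + 12*d^2 - 12*d - 2*z^3 + z^2*(8 - 11*d) + z*(-10*d^2 + 17*d + 2) - 8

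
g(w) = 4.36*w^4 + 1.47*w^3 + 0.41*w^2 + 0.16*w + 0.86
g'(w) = 17.44*w^3 + 4.41*w^2 + 0.82*w + 0.16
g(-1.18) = 7.28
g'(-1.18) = -23.32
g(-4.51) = 1677.45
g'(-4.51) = -1513.68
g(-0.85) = 2.39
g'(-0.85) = -8.06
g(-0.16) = 0.84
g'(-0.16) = 0.07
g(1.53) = 31.22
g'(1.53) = 74.20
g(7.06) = 11371.63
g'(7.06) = 6362.82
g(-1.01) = 4.14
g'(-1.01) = -14.14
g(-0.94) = 3.25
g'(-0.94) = -11.20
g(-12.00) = 87926.78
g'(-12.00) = -29510.96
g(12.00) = 93010.94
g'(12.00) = 30781.36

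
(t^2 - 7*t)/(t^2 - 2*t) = (t - 7)/(t - 2)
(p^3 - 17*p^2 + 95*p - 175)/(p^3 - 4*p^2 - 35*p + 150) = (p - 7)/(p + 6)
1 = 1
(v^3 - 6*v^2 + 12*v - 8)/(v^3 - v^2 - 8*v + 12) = (v - 2)/(v + 3)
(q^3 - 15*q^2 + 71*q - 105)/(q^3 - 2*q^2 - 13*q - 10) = (q^2 - 10*q + 21)/(q^2 + 3*q + 2)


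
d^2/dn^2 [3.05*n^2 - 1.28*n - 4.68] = 6.10000000000000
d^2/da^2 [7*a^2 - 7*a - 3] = 14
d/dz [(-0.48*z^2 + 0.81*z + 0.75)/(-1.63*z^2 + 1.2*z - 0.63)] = (0.7443*z^2 + 3.0498*z - 1.4103)/(2.6569*z^4 - 3.912*z^3 + 3.4938*z^2 - 1.512*z + 0.3969)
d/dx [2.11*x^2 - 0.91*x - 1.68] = 4.22*x - 0.91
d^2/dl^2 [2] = 0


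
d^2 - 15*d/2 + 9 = (d - 6)*(d - 3/2)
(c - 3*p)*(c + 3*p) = c^2 - 9*p^2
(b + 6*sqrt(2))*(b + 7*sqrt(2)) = b^2 + 13*sqrt(2)*b + 84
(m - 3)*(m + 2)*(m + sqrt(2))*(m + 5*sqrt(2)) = m^4 - m^3 + 6*sqrt(2)*m^3 - 6*sqrt(2)*m^2 + 4*m^2 - 36*sqrt(2)*m - 10*m - 60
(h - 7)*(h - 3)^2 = h^3 - 13*h^2 + 51*h - 63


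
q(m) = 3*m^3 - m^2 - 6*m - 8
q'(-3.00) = 81.00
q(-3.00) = -80.00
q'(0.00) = -6.00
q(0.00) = -8.00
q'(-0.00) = -6.00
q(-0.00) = -8.00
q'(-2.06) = 36.31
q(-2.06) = -26.11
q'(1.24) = 5.36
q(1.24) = -11.26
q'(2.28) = 36.23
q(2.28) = 8.68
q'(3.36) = 88.89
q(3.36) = 74.35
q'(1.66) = 15.48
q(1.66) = -6.99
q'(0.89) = -0.65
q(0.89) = -12.02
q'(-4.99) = 228.08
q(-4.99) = -375.71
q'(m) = 9*m^2 - 2*m - 6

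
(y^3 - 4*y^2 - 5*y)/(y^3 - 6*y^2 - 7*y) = (y - 5)/(y - 7)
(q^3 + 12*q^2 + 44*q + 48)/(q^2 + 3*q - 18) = (q^2 + 6*q + 8)/(q - 3)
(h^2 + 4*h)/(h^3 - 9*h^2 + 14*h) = (h + 4)/(h^2 - 9*h + 14)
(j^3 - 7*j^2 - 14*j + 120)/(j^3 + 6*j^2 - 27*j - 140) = (j - 6)/(j + 7)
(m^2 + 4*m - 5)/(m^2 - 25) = (m - 1)/(m - 5)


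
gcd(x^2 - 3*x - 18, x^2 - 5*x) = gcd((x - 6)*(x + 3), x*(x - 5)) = 1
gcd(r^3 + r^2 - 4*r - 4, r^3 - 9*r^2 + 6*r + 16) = r^2 - r - 2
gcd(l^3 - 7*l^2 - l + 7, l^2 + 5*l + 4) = l + 1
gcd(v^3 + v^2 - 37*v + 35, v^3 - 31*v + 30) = v^2 - 6*v + 5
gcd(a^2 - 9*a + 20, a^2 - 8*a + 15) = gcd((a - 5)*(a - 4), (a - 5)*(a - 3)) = a - 5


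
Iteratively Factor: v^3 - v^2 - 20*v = (v)*(v^2 - v - 20) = v*(v - 5)*(v + 4)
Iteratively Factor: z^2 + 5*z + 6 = (z + 2)*(z + 3)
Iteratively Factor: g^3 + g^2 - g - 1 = (g + 1)*(g^2 - 1) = (g - 1)*(g + 1)*(g + 1)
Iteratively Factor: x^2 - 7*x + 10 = (x - 2)*(x - 5)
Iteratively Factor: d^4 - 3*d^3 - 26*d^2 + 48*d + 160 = (d + 2)*(d^3 - 5*d^2 - 16*d + 80) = (d + 2)*(d + 4)*(d^2 - 9*d + 20) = (d - 4)*(d + 2)*(d + 4)*(d - 5)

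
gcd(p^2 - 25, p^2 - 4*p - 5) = p - 5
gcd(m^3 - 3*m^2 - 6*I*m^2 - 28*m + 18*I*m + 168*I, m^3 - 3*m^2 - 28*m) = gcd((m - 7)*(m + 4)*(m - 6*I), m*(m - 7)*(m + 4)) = m^2 - 3*m - 28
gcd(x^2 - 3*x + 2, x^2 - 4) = x - 2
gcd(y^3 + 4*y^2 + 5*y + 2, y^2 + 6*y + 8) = y + 2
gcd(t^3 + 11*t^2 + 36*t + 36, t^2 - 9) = t + 3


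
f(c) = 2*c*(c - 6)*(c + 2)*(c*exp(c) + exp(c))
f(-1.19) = -0.80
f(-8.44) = 2.52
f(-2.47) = 2.45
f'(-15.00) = 0.03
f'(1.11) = -538.64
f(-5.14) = 8.72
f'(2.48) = -5297.14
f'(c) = 2*c*(c - 6)*(c + 2)*(c*exp(c) + 2*exp(c)) + 2*c*(c - 6)*(c*exp(c) + exp(c)) + 2*c*(c + 2)*(c*exp(c) + exp(c)) + 2*(c - 6)*(c + 2)*(c*exp(c) + exp(c)) = 2*(c^4 + c^3 - 25*c^2 - 44*c - 12)*exp(c)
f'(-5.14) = 1.36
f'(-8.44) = 1.32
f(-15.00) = 0.04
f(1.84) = -1051.22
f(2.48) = -3250.36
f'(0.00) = -24.00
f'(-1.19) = 3.21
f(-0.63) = 2.26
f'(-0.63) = 6.08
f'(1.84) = -2013.74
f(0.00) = 0.00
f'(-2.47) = -5.70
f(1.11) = -216.16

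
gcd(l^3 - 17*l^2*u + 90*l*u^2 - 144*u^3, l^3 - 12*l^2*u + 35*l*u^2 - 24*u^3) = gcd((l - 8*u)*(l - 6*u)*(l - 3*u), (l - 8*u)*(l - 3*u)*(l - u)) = l^2 - 11*l*u + 24*u^2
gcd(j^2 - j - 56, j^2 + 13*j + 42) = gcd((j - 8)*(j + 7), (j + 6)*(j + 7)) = j + 7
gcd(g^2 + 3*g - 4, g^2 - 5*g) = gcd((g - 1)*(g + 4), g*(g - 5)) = 1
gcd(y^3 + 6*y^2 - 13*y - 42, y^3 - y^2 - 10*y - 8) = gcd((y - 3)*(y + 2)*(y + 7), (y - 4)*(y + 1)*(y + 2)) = y + 2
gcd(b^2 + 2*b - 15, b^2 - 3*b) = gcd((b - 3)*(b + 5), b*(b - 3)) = b - 3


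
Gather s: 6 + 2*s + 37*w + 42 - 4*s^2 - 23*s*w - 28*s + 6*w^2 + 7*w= -4*s^2 + s*(-23*w - 26) + 6*w^2 + 44*w + 48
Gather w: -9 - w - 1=-w - 10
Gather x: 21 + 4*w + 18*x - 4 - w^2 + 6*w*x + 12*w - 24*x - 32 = -w^2 + 16*w + x*(6*w - 6) - 15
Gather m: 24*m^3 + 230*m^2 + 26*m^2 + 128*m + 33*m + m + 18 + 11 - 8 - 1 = 24*m^3 + 256*m^2 + 162*m + 20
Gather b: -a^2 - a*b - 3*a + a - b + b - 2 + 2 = -a^2 - a*b - 2*a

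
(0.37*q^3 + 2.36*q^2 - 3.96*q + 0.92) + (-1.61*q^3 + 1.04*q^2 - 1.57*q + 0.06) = -1.24*q^3 + 3.4*q^2 - 5.53*q + 0.98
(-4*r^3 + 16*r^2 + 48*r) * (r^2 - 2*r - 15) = -4*r^5 + 24*r^4 + 76*r^3 - 336*r^2 - 720*r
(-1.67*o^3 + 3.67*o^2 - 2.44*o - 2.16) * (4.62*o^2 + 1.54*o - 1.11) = -7.7154*o^5 + 14.3836*o^4 - 3.7673*o^3 - 17.8105*o^2 - 0.618*o + 2.3976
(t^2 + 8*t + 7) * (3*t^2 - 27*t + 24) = 3*t^4 - 3*t^3 - 171*t^2 + 3*t + 168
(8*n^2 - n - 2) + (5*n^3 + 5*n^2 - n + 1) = 5*n^3 + 13*n^2 - 2*n - 1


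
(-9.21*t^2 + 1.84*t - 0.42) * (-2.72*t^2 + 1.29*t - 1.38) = 25.0512*t^4 - 16.8857*t^3 + 16.2258*t^2 - 3.081*t + 0.5796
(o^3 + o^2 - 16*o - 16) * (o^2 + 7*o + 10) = o^5 + 8*o^4 + o^3 - 118*o^2 - 272*o - 160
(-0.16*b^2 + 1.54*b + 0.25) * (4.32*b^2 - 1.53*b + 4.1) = -0.6912*b^4 + 6.8976*b^3 - 1.9322*b^2 + 5.9315*b + 1.025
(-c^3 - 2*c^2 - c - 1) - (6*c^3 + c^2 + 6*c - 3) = -7*c^3 - 3*c^2 - 7*c + 2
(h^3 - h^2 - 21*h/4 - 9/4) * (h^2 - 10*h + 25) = h^5 - 11*h^4 + 119*h^3/4 + 101*h^2/4 - 435*h/4 - 225/4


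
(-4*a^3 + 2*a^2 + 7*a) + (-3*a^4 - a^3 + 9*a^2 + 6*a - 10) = -3*a^4 - 5*a^3 + 11*a^2 + 13*a - 10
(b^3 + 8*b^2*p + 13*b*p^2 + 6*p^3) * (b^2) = b^5 + 8*b^4*p + 13*b^3*p^2 + 6*b^2*p^3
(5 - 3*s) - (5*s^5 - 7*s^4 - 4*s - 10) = -5*s^5 + 7*s^4 + s + 15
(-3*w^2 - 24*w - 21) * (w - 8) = -3*w^3 + 171*w + 168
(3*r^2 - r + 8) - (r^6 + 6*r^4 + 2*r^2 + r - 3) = -r^6 - 6*r^4 + r^2 - 2*r + 11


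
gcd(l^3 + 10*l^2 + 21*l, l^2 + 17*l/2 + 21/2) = l + 7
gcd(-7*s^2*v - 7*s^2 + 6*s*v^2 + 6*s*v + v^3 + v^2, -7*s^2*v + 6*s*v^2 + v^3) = 7*s^2 - 6*s*v - v^2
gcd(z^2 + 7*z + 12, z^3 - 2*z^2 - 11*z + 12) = z + 3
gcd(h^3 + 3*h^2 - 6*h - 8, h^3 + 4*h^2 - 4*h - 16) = h^2 + 2*h - 8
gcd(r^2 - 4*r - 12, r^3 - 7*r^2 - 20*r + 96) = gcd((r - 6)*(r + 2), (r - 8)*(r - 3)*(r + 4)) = 1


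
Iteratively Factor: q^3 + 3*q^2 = (q)*(q^2 + 3*q) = q*(q + 3)*(q)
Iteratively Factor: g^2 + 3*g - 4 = (g - 1)*(g + 4)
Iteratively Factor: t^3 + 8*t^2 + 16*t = (t + 4)*(t^2 + 4*t) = (t + 4)^2*(t)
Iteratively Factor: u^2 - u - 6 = (u + 2)*(u - 3)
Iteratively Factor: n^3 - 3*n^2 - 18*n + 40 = (n + 4)*(n^2 - 7*n + 10) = (n - 5)*(n + 4)*(n - 2)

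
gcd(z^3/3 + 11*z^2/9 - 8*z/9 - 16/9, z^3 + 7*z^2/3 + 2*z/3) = 1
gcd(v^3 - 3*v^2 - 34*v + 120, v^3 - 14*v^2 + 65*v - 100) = v^2 - 9*v + 20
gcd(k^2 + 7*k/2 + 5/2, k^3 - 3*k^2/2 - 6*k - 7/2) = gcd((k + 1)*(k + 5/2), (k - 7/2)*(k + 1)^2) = k + 1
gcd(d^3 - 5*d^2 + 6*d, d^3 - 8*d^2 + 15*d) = d^2 - 3*d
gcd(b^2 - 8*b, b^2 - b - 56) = b - 8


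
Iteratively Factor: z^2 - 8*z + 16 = (z - 4)*(z - 4)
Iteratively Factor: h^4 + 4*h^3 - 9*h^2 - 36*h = (h + 4)*(h^3 - 9*h) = (h + 3)*(h + 4)*(h^2 - 3*h) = (h - 3)*(h + 3)*(h + 4)*(h)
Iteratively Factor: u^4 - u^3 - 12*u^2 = (u + 3)*(u^3 - 4*u^2) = (u - 4)*(u + 3)*(u^2) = u*(u - 4)*(u + 3)*(u)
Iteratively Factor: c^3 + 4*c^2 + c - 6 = (c + 2)*(c^2 + 2*c - 3) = (c - 1)*(c + 2)*(c + 3)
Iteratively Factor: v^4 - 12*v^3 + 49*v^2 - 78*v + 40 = (v - 5)*(v^3 - 7*v^2 + 14*v - 8) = (v - 5)*(v - 4)*(v^2 - 3*v + 2) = (v - 5)*(v - 4)*(v - 1)*(v - 2)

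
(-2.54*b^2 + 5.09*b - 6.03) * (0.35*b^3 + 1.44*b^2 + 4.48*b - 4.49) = -0.889*b^5 - 1.8761*b^4 - 6.1601*b^3 + 25.5246*b^2 - 49.8685*b + 27.0747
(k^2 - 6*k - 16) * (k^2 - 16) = k^4 - 6*k^3 - 32*k^2 + 96*k + 256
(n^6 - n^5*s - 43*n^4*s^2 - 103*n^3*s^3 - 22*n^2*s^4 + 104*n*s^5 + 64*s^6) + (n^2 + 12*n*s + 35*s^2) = n^6 - n^5*s - 43*n^4*s^2 - 103*n^3*s^3 - 22*n^2*s^4 + n^2 + 104*n*s^5 + 12*n*s + 64*s^6 + 35*s^2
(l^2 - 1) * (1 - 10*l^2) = -10*l^4 + 11*l^2 - 1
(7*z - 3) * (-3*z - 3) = -21*z^2 - 12*z + 9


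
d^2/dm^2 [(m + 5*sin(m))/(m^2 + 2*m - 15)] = (8*(m + 1)^2*(m + 5*sin(m)) - 2*(m + 2*(m + 1)*(5*cos(m) + 1) + 5*sin(m))*(m^2 + 2*m - 15) - 5*(m^2 + 2*m - 15)^2*sin(m))/(m^2 + 2*m - 15)^3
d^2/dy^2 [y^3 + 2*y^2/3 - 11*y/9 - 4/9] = 6*y + 4/3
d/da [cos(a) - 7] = -sin(a)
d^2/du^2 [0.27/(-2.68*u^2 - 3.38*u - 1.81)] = (3.878496*u^2 + 4.891536*u - 0.27*(5.36*u + 3.38)*(10.72*u + 6.76) + 2.619432)/(2.68*u^2 + 3.38*u + 1.81)^3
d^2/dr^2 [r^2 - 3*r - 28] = 2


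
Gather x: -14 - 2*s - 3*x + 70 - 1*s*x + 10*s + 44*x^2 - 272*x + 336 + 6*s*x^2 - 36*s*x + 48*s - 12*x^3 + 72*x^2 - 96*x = 56*s - 12*x^3 + x^2*(6*s + 116) + x*(-37*s - 371) + 392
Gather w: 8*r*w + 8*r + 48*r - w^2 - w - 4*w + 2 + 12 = 56*r - w^2 + w*(8*r - 5) + 14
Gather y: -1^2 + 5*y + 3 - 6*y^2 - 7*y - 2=-6*y^2 - 2*y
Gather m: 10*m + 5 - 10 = 10*m - 5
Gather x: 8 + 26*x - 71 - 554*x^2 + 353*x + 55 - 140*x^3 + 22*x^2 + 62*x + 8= -140*x^3 - 532*x^2 + 441*x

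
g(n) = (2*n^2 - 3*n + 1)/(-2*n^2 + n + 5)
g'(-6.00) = -0.06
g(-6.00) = -1.25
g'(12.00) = 0.00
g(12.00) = -0.93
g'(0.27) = -0.37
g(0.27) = 0.07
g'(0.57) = -0.15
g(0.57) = -0.01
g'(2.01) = 14.04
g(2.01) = -2.85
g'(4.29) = 0.02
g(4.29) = -0.91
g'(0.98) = 0.22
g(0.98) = -0.00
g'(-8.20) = -0.03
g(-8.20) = -1.16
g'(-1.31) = -817.09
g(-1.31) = 32.44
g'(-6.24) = -0.05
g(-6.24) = -1.23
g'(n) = (4*n - 3)/(-2*n^2 + n + 5) + (4*n - 1)*(2*n^2 - 3*n + 1)/(-2*n^2 + n + 5)^2 = 4*(-n^2 + 6*n - 4)/(4*n^4 - 4*n^3 - 19*n^2 + 10*n + 25)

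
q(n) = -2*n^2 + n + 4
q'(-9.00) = 37.00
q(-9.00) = -167.00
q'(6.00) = -23.00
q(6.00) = -62.00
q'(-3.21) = 13.84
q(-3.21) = -19.82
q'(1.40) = -4.60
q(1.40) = 1.48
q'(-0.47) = 2.88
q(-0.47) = 3.09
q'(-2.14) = 9.56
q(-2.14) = -7.30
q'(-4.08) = 17.32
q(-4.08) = -33.37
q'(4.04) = -15.16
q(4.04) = -24.60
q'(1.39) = -4.56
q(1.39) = 1.53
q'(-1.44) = 6.76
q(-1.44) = -1.59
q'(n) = 1 - 4*n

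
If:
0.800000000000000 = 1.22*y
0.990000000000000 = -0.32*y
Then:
No Solution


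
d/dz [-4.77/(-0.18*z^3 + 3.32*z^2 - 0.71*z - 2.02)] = (-2.5758*z^2 + 31.6728*z - 3.3867)/(0.18*z^3 - 3.32*z^2 + 0.71*z + 2.02)^2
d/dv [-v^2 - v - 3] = -2*v - 1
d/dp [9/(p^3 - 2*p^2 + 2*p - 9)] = 9*(-3*p^2 + 4*p - 2)/(p^3 - 2*p^2 + 2*p - 9)^2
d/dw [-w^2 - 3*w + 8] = -2*w - 3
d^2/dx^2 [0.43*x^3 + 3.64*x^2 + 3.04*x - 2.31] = 2.58*x + 7.28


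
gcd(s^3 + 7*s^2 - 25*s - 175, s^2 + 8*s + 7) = s + 7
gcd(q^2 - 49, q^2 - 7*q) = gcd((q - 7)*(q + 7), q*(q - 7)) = q - 7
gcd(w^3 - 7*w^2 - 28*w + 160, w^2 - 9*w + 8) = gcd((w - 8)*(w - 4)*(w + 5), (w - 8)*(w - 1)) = w - 8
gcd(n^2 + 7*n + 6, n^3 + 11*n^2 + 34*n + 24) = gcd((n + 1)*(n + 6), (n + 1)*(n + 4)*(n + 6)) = n^2 + 7*n + 6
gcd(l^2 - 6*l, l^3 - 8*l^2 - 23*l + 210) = l - 6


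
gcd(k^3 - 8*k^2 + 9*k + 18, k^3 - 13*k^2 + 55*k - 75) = k - 3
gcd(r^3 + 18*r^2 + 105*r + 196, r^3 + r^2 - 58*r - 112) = r + 7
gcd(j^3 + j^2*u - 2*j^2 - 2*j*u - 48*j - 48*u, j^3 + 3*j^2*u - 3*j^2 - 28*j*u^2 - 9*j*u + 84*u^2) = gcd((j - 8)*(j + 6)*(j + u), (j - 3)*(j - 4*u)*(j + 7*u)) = 1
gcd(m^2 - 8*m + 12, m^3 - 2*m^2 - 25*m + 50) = m - 2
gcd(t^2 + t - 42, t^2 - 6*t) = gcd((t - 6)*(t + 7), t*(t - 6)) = t - 6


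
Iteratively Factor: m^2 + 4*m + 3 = (m + 1)*(m + 3)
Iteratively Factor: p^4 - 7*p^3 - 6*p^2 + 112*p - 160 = (p - 2)*(p^3 - 5*p^2 - 16*p + 80) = (p - 4)*(p - 2)*(p^2 - p - 20) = (p - 5)*(p - 4)*(p - 2)*(p + 4)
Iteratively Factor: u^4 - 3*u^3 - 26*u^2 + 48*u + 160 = (u + 2)*(u^3 - 5*u^2 - 16*u + 80) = (u + 2)*(u + 4)*(u^2 - 9*u + 20) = (u - 5)*(u + 2)*(u + 4)*(u - 4)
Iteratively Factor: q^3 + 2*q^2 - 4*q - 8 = (q + 2)*(q^2 - 4) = (q + 2)^2*(q - 2)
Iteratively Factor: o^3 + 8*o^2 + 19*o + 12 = (o + 3)*(o^2 + 5*o + 4) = (o + 3)*(o + 4)*(o + 1)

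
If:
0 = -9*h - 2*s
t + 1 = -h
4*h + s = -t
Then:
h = -2/3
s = 3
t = -1/3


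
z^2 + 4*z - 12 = (z - 2)*(z + 6)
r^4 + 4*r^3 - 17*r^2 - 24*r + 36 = (r - 3)*(r - 1)*(r + 2)*(r + 6)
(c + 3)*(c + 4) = c^2 + 7*c + 12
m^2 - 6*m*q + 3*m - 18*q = (m + 3)*(m - 6*q)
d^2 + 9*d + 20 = (d + 4)*(d + 5)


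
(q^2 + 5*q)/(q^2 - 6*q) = (q + 5)/(q - 6)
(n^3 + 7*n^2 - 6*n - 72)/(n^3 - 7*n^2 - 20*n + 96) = (n + 6)/(n - 8)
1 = 1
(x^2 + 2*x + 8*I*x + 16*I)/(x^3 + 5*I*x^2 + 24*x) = (x + 2)/(x*(x - 3*I))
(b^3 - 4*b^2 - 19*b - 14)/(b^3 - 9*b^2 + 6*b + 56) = (b + 1)/(b - 4)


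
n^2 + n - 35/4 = (n - 5/2)*(n + 7/2)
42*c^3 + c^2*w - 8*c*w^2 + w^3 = (-7*c + w)*(-3*c + w)*(2*c + w)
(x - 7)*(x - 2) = x^2 - 9*x + 14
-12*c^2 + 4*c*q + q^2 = (-2*c + q)*(6*c + q)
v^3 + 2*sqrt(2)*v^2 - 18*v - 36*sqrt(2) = (v - 3*sqrt(2))*(v + 2*sqrt(2))*(v + 3*sqrt(2))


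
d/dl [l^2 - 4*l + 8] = 2*l - 4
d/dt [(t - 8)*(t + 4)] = 2*t - 4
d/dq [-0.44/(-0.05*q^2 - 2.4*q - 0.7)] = (-0.044*q - 1.056)/(0.05*q^2 + 2.4*q + 0.7)^2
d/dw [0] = 0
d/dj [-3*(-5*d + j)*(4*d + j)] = 3*d - 6*j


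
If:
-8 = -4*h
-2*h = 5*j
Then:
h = 2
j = -4/5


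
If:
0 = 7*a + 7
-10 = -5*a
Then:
No Solution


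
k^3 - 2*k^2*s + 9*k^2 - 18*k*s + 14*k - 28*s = (k + 2)*(k + 7)*(k - 2*s)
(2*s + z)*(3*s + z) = 6*s^2 + 5*s*z + z^2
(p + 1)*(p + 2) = p^2 + 3*p + 2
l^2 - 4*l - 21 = (l - 7)*(l + 3)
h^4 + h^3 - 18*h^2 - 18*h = h*(h + 1)*(h - 3*sqrt(2))*(h + 3*sqrt(2))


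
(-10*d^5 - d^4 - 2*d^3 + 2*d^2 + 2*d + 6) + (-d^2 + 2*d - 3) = -10*d^5 - d^4 - 2*d^3 + d^2 + 4*d + 3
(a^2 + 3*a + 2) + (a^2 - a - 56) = 2*a^2 + 2*a - 54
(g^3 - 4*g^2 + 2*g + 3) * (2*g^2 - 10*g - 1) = 2*g^5 - 18*g^4 + 43*g^3 - 10*g^2 - 32*g - 3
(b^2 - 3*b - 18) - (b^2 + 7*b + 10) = -10*b - 28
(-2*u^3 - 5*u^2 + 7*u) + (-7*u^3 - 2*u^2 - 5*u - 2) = -9*u^3 - 7*u^2 + 2*u - 2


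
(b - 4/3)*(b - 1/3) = b^2 - 5*b/3 + 4/9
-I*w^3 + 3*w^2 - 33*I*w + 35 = (w - 5*I)*(w + 7*I)*(-I*w + 1)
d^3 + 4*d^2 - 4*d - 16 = (d - 2)*(d + 2)*(d + 4)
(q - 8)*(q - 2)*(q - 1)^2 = q^4 - 12*q^3 + 37*q^2 - 42*q + 16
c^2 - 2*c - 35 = (c - 7)*(c + 5)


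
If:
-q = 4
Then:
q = -4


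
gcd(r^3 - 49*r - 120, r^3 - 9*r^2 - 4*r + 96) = r^2 - 5*r - 24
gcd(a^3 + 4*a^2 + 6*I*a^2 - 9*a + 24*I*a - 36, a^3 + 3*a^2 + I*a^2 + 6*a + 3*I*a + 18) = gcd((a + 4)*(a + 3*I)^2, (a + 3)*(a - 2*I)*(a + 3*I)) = a + 3*I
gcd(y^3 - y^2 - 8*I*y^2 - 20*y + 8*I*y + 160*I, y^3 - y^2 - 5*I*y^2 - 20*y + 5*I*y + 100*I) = y^2 - y - 20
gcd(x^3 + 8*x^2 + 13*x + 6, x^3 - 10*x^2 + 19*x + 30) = x + 1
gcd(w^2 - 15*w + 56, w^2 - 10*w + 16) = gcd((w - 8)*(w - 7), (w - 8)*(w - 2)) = w - 8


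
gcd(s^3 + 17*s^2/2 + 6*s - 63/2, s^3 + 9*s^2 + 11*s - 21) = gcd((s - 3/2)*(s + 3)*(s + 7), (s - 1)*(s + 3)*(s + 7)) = s^2 + 10*s + 21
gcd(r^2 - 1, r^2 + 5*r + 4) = r + 1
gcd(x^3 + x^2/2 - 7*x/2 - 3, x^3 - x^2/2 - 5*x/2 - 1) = x^2 - x - 2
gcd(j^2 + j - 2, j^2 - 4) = j + 2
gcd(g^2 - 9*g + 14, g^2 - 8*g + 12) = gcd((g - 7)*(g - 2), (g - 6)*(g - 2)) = g - 2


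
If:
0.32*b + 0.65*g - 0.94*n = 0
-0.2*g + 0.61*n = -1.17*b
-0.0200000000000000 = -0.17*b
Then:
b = 0.12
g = -0.73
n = -0.47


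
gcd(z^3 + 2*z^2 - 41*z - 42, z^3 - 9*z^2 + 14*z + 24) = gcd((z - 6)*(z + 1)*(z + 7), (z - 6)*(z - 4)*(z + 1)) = z^2 - 5*z - 6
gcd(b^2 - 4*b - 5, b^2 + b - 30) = b - 5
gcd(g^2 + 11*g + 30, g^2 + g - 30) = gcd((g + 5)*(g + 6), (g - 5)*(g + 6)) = g + 6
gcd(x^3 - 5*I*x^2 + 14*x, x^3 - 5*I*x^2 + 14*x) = x^3 - 5*I*x^2 + 14*x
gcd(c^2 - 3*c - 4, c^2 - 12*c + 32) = c - 4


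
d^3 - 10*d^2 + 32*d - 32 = (d - 4)^2*(d - 2)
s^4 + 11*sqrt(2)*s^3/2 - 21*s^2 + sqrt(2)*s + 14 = (s - sqrt(2))^2*(s + sqrt(2)/2)*(s + 7*sqrt(2))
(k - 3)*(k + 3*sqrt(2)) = k^2 - 3*k + 3*sqrt(2)*k - 9*sqrt(2)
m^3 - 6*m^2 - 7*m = m*(m - 7)*(m + 1)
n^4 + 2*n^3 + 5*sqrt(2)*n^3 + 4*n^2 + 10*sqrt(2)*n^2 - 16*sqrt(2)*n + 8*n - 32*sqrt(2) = (n + 2)*(n - sqrt(2))*(n + 2*sqrt(2))*(n + 4*sqrt(2))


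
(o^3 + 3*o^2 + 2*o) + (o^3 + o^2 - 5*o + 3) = 2*o^3 + 4*o^2 - 3*o + 3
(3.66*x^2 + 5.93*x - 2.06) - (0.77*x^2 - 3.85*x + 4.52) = 2.89*x^2 + 9.78*x - 6.58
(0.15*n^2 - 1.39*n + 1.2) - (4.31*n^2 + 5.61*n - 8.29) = -4.16*n^2 - 7.0*n + 9.49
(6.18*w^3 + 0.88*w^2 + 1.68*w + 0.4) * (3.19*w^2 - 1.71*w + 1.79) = 19.7142*w^5 - 7.7606*w^4 + 14.9166*w^3 - 0.0215999999999998*w^2 + 2.3232*w + 0.716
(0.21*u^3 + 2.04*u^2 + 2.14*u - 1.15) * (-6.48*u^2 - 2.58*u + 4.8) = -1.3608*u^5 - 13.761*u^4 - 18.1224*u^3 + 11.7228*u^2 + 13.239*u - 5.52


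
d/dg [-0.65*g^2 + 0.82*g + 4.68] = 0.82 - 1.3*g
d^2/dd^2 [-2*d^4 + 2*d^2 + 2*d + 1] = 4 - 24*d^2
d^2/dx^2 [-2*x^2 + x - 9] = -4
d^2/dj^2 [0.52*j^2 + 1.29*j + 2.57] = 1.04000000000000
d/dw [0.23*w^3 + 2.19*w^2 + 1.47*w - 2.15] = 0.69*w^2 + 4.38*w + 1.47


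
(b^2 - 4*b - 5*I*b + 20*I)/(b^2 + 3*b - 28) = (b - 5*I)/(b + 7)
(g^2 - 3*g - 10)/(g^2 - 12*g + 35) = (g + 2)/(g - 7)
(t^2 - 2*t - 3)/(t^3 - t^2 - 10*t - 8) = (t - 3)/(t^2 - 2*t - 8)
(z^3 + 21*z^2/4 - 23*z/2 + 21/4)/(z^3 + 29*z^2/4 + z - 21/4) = (z - 1)/(z + 1)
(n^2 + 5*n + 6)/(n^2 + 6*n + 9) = (n + 2)/(n + 3)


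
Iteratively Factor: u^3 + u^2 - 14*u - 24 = (u + 2)*(u^2 - u - 12) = (u - 4)*(u + 2)*(u + 3)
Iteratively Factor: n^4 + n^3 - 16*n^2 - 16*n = (n - 4)*(n^3 + 5*n^2 + 4*n) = (n - 4)*(n + 4)*(n^2 + n) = (n - 4)*(n + 1)*(n + 4)*(n)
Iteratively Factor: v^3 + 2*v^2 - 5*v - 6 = (v + 3)*(v^2 - v - 2) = (v - 2)*(v + 3)*(v + 1)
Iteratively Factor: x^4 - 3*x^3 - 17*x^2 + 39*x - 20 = (x - 5)*(x^3 + 2*x^2 - 7*x + 4) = (x - 5)*(x + 4)*(x^2 - 2*x + 1) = (x - 5)*(x - 1)*(x + 4)*(x - 1)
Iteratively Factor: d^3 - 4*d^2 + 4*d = (d)*(d^2 - 4*d + 4) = d*(d - 2)*(d - 2)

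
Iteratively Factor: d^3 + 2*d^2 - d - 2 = (d + 1)*(d^2 + d - 2) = (d - 1)*(d + 1)*(d + 2)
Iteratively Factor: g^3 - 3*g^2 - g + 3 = (g - 1)*(g^2 - 2*g - 3) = (g - 1)*(g + 1)*(g - 3)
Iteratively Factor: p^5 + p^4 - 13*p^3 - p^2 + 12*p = (p - 1)*(p^4 + 2*p^3 - 11*p^2 - 12*p) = (p - 3)*(p - 1)*(p^3 + 5*p^2 + 4*p) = p*(p - 3)*(p - 1)*(p^2 + 5*p + 4) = p*(p - 3)*(p - 1)*(p + 4)*(p + 1)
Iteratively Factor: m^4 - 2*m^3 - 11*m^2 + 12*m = (m + 3)*(m^3 - 5*m^2 + 4*m) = m*(m + 3)*(m^2 - 5*m + 4) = m*(m - 4)*(m + 3)*(m - 1)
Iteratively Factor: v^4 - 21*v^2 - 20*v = (v)*(v^3 - 21*v - 20) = v*(v + 4)*(v^2 - 4*v - 5) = v*(v - 5)*(v + 4)*(v + 1)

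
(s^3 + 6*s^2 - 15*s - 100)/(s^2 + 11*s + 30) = (s^2 + s - 20)/(s + 6)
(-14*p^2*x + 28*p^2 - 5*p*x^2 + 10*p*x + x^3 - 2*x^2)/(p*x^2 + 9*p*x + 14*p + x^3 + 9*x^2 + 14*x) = (-14*p^2*x + 28*p^2 - 5*p*x^2 + 10*p*x + x^3 - 2*x^2)/(p*x^2 + 9*p*x + 14*p + x^3 + 9*x^2 + 14*x)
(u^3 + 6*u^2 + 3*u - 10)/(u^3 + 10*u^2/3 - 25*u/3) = 3*(u^2 + u - 2)/(u*(3*u - 5))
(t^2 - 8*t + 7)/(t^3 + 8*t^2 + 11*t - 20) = (t - 7)/(t^2 + 9*t + 20)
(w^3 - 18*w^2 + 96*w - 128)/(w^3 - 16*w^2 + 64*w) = (w - 2)/w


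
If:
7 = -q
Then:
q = -7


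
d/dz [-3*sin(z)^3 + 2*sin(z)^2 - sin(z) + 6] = (-9*sin(z)^2 + 4*sin(z) - 1)*cos(z)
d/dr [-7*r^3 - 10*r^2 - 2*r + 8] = -21*r^2 - 20*r - 2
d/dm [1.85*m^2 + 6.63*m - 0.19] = 3.7*m + 6.63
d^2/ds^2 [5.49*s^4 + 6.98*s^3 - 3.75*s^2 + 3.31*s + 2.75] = 65.88*s^2 + 41.88*s - 7.5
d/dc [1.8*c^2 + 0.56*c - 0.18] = 3.6*c + 0.56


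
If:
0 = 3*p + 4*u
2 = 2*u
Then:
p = -4/3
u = 1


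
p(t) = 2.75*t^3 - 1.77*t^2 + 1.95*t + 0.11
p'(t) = 8.25*t^2 - 3.54*t + 1.95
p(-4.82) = -358.36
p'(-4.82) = 210.68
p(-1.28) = -11.05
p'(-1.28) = 20.00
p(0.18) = 0.42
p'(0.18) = 1.58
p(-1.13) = -8.32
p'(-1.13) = 16.48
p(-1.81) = -25.52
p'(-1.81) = 35.39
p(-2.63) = -67.29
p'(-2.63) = 68.32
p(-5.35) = -482.09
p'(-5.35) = 257.02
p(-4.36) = -269.96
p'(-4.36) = 174.21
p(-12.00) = -5030.17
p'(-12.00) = 1232.43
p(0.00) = 0.11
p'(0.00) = 1.95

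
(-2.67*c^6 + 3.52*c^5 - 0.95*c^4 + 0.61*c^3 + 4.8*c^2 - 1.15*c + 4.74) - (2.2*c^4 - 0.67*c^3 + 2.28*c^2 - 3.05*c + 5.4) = -2.67*c^6 + 3.52*c^5 - 3.15*c^4 + 1.28*c^3 + 2.52*c^2 + 1.9*c - 0.66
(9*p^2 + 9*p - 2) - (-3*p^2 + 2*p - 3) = 12*p^2 + 7*p + 1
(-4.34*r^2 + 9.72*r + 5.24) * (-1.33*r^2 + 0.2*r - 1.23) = 5.7722*r^4 - 13.7956*r^3 + 0.312999999999999*r^2 - 10.9076*r - 6.4452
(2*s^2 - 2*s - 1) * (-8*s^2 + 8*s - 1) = -16*s^4 + 32*s^3 - 10*s^2 - 6*s + 1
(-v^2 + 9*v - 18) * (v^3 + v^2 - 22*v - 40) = -v^5 + 8*v^4 + 13*v^3 - 176*v^2 + 36*v + 720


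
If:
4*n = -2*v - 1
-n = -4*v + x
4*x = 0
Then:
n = -2/9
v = -1/18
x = 0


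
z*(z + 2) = z^2 + 2*z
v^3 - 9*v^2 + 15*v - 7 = (v - 7)*(v - 1)^2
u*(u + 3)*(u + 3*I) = u^3 + 3*u^2 + 3*I*u^2 + 9*I*u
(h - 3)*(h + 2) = h^2 - h - 6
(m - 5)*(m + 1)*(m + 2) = m^3 - 2*m^2 - 13*m - 10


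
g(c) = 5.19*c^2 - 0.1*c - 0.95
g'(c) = 10.38*c - 0.1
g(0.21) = -0.74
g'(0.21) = 2.08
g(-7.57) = 297.22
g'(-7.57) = -78.68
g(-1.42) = 9.66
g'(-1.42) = -14.84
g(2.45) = 29.96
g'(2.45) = 25.33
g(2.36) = 27.72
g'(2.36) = 24.40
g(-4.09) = 86.28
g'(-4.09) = -42.55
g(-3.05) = 47.63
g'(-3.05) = -31.76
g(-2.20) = 24.39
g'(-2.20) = -22.94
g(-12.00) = 747.61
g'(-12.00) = -124.66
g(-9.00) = 420.34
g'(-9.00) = -93.52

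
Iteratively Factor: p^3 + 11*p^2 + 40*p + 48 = (p + 4)*(p^2 + 7*p + 12) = (p + 4)^2*(p + 3)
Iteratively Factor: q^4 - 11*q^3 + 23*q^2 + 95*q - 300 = (q - 4)*(q^3 - 7*q^2 - 5*q + 75) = (q - 5)*(q - 4)*(q^2 - 2*q - 15) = (q - 5)^2*(q - 4)*(q + 3)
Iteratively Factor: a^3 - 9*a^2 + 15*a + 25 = (a - 5)*(a^2 - 4*a - 5) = (a - 5)*(a + 1)*(a - 5)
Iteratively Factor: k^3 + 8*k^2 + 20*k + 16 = (k + 2)*(k^2 + 6*k + 8) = (k + 2)^2*(k + 4)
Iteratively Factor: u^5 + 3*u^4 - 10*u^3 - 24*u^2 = (u)*(u^4 + 3*u^3 - 10*u^2 - 24*u) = u*(u - 3)*(u^3 + 6*u^2 + 8*u) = u^2*(u - 3)*(u^2 + 6*u + 8) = u^2*(u - 3)*(u + 4)*(u + 2)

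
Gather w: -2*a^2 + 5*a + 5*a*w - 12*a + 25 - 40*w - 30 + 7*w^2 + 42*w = -2*a^2 - 7*a + 7*w^2 + w*(5*a + 2) - 5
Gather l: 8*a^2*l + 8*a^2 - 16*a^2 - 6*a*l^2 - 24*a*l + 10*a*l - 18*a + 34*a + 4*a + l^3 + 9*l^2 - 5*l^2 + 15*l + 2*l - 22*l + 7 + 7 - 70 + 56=-8*a^2 + 20*a + l^3 + l^2*(4 - 6*a) + l*(8*a^2 - 14*a - 5)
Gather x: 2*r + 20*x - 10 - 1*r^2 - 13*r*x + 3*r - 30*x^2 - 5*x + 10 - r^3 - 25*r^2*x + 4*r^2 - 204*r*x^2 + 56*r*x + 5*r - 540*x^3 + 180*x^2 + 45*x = -r^3 + 3*r^2 + 10*r - 540*x^3 + x^2*(150 - 204*r) + x*(-25*r^2 + 43*r + 60)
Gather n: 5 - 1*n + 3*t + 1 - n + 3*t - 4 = -2*n + 6*t + 2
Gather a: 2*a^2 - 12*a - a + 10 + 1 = 2*a^2 - 13*a + 11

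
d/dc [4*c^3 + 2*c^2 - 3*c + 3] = 12*c^2 + 4*c - 3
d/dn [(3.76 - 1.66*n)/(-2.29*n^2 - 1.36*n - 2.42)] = (-3.8014*n^2 + 17.2208*n + 9.1308)/(5.2441*n^4 + 6.2288*n^3 + 12.9332*n^2 + 6.5824*n + 5.8564)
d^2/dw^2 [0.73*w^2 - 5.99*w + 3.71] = 1.46000000000000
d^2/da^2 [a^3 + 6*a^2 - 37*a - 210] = 6*a + 12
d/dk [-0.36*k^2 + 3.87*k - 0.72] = 3.87 - 0.72*k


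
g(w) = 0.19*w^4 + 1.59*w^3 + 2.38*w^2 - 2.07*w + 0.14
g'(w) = 0.76*w^3 + 4.77*w^2 + 4.76*w - 2.07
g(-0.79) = 2.55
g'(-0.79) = -3.23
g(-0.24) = 0.75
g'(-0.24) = -2.95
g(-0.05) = 0.25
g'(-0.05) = -2.30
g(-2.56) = 2.52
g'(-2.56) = 4.25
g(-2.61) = 2.30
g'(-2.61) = 4.49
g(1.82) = 15.93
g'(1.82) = 26.98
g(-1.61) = 4.28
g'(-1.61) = -0.54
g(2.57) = 45.82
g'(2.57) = 54.57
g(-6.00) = 1.04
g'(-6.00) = -23.07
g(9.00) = 2579.99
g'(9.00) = 981.18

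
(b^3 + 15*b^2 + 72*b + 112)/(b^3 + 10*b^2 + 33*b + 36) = (b^2 + 11*b + 28)/(b^2 + 6*b + 9)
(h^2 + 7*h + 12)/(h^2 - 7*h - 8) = (h^2 + 7*h + 12)/(h^2 - 7*h - 8)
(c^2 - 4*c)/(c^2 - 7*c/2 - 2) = 2*c/(2*c + 1)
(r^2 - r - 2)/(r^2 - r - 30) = (-r^2 + r + 2)/(-r^2 + r + 30)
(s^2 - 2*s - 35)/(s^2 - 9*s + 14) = (s + 5)/(s - 2)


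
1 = 1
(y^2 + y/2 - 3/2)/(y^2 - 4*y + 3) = (y + 3/2)/(y - 3)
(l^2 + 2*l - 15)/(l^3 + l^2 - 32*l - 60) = (l - 3)/(l^2 - 4*l - 12)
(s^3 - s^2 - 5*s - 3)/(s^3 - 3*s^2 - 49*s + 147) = (s^2 + 2*s + 1)/(s^2 - 49)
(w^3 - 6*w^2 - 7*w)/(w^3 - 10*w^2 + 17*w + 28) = w/(w - 4)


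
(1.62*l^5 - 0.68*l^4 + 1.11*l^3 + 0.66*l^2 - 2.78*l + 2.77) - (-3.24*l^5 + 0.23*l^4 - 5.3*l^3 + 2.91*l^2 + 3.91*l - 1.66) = 4.86*l^5 - 0.91*l^4 + 6.41*l^3 - 2.25*l^2 - 6.69*l + 4.43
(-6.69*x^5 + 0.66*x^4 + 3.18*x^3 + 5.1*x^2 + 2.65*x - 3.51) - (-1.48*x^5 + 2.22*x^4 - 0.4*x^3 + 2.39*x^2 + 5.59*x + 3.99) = -5.21*x^5 - 1.56*x^4 + 3.58*x^3 + 2.71*x^2 - 2.94*x - 7.5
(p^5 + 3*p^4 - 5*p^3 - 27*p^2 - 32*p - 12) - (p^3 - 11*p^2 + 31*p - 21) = p^5 + 3*p^4 - 6*p^3 - 16*p^2 - 63*p + 9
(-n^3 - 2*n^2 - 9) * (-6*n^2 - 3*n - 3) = 6*n^5 + 15*n^4 + 9*n^3 + 60*n^2 + 27*n + 27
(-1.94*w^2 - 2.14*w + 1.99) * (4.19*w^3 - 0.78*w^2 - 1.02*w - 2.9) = -8.1286*w^5 - 7.4534*w^4 + 11.9861*w^3 + 6.2566*w^2 + 4.1762*w - 5.771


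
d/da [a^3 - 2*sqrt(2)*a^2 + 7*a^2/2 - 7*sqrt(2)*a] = 3*a^2 - 4*sqrt(2)*a + 7*a - 7*sqrt(2)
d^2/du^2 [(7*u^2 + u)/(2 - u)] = -60/(u^3 - 6*u^2 + 12*u - 8)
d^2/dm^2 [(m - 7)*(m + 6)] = 2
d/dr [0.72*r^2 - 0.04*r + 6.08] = 1.44*r - 0.04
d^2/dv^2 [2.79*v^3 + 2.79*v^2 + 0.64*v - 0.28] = 16.74*v + 5.58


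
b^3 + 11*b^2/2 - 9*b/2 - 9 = (b - 3/2)*(b + 1)*(b + 6)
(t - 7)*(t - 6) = t^2 - 13*t + 42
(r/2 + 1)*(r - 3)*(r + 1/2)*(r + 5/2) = r^4/2 + r^3 - 31*r^2/8 - 77*r/8 - 15/4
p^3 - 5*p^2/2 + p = p*(p - 2)*(p - 1/2)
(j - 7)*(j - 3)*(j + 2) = j^3 - 8*j^2 + j + 42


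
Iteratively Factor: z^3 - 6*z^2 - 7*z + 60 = (z - 5)*(z^2 - z - 12) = (z - 5)*(z - 4)*(z + 3)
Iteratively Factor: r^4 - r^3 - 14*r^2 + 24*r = (r)*(r^3 - r^2 - 14*r + 24) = r*(r - 3)*(r^2 + 2*r - 8) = r*(r - 3)*(r + 4)*(r - 2)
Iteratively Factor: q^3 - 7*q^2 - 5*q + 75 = (q - 5)*(q^2 - 2*q - 15) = (q - 5)^2*(q + 3)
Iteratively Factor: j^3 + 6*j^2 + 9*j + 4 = (j + 4)*(j^2 + 2*j + 1) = (j + 1)*(j + 4)*(j + 1)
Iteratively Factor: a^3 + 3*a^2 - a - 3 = (a + 1)*(a^2 + 2*a - 3) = (a + 1)*(a + 3)*(a - 1)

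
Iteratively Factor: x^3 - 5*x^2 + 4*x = (x)*(x^2 - 5*x + 4) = x*(x - 4)*(x - 1)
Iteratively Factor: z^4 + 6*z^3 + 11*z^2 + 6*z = (z + 1)*(z^3 + 5*z^2 + 6*z) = (z + 1)*(z + 2)*(z^2 + 3*z) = z*(z + 1)*(z + 2)*(z + 3)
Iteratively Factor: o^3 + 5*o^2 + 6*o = (o + 3)*(o^2 + 2*o) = (o + 2)*(o + 3)*(o)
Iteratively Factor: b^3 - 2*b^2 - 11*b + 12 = (b + 3)*(b^2 - 5*b + 4) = (b - 1)*(b + 3)*(b - 4)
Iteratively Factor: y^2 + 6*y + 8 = (y + 4)*(y + 2)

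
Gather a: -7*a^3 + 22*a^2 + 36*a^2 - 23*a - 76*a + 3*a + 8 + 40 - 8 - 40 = -7*a^3 + 58*a^2 - 96*a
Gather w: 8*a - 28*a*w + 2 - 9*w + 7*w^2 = 8*a + 7*w^2 + w*(-28*a - 9) + 2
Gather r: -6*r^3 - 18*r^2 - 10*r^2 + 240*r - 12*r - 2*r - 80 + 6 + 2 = -6*r^3 - 28*r^2 + 226*r - 72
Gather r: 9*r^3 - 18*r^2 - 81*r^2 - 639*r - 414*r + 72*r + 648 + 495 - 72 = 9*r^3 - 99*r^2 - 981*r + 1071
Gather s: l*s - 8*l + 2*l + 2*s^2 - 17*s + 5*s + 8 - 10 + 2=-6*l + 2*s^2 + s*(l - 12)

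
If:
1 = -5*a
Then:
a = -1/5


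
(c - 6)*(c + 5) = c^2 - c - 30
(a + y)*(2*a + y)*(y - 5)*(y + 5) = 2*a^2*y^2 - 50*a^2 + 3*a*y^3 - 75*a*y + y^4 - 25*y^2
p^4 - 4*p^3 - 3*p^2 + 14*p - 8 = (p - 4)*(p - 1)^2*(p + 2)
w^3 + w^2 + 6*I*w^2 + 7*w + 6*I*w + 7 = (w + 1)*(w - I)*(w + 7*I)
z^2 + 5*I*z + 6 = (z - I)*(z + 6*I)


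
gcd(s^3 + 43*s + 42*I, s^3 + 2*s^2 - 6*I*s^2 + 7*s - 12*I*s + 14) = s^2 - 6*I*s + 7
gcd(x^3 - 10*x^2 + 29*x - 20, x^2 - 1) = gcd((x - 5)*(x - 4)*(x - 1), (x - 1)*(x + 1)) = x - 1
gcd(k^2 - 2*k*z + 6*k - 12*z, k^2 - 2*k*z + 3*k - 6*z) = -k + 2*z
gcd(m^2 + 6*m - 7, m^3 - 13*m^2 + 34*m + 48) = 1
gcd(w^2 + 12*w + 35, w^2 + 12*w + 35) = w^2 + 12*w + 35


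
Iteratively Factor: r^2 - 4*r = (r - 4)*(r)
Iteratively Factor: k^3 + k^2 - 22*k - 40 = (k + 4)*(k^2 - 3*k - 10) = (k - 5)*(k + 4)*(k + 2)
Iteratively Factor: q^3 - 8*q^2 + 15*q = (q)*(q^2 - 8*q + 15) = q*(q - 5)*(q - 3)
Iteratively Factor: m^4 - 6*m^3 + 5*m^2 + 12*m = (m - 4)*(m^3 - 2*m^2 - 3*m) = (m - 4)*(m - 3)*(m^2 + m) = (m - 4)*(m - 3)*(m + 1)*(m)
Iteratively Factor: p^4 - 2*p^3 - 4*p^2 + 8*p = (p - 2)*(p^3 - 4*p) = (p - 2)*(p + 2)*(p^2 - 2*p) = p*(p - 2)*(p + 2)*(p - 2)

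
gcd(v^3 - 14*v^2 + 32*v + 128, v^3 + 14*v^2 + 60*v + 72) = v + 2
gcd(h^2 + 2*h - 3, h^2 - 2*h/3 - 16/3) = 1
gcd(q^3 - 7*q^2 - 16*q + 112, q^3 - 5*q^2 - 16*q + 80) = q^2 - 16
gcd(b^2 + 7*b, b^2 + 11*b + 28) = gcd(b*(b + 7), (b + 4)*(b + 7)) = b + 7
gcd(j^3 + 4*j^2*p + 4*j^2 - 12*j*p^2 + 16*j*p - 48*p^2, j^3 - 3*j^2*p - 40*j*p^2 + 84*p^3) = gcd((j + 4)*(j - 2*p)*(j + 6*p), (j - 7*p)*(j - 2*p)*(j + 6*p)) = -j^2 - 4*j*p + 12*p^2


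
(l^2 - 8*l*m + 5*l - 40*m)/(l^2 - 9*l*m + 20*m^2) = (l^2 - 8*l*m + 5*l - 40*m)/(l^2 - 9*l*m + 20*m^2)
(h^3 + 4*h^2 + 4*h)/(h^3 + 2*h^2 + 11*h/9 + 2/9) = 9*h*(h^2 + 4*h + 4)/(9*h^3 + 18*h^2 + 11*h + 2)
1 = 1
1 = 1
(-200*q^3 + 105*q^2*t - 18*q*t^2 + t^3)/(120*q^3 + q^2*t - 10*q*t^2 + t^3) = (-5*q + t)/(3*q + t)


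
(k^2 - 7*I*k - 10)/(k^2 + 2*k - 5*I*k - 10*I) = (k - 2*I)/(k + 2)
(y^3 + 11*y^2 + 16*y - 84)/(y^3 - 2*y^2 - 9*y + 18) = (y^2 + 13*y + 42)/(y^2 - 9)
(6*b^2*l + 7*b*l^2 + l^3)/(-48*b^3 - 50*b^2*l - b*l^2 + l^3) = -l/(8*b - l)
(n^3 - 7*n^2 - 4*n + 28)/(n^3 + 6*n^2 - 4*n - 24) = (n - 7)/(n + 6)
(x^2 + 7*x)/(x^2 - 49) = x/(x - 7)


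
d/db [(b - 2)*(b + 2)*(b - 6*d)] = 3*b^2 - 12*b*d - 4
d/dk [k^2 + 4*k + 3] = 2*k + 4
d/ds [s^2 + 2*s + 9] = 2*s + 2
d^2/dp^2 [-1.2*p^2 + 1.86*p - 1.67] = -2.40000000000000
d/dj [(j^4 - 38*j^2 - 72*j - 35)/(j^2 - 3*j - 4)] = (2*j^3 - 13*j^2 + 8*j + 183)/(j^2 - 8*j + 16)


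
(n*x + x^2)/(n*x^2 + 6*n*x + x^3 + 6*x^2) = 1/(x + 6)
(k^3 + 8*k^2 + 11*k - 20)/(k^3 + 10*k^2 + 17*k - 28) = (k + 5)/(k + 7)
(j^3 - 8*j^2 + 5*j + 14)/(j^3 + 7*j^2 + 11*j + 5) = (j^2 - 9*j + 14)/(j^2 + 6*j + 5)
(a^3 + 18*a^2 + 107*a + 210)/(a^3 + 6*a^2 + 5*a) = (a^2 + 13*a + 42)/(a*(a + 1))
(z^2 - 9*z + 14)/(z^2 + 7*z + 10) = (z^2 - 9*z + 14)/(z^2 + 7*z + 10)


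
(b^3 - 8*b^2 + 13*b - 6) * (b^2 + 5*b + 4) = b^5 - 3*b^4 - 23*b^3 + 27*b^2 + 22*b - 24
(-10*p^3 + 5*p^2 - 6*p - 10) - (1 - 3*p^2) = -10*p^3 + 8*p^2 - 6*p - 11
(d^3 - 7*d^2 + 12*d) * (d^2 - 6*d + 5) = d^5 - 13*d^4 + 59*d^3 - 107*d^2 + 60*d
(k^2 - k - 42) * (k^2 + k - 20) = k^4 - 63*k^2 - 22*k + 840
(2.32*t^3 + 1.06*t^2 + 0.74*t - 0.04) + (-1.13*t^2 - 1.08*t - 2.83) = 2.32*t^3 - 0.0699999999999998*t^2 - 0.34*t - 2.87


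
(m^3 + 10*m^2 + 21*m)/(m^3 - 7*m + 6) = m*(m + 7)/(m^2 - 3*m + 2)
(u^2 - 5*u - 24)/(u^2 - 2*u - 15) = (u - 8)/(u - 5)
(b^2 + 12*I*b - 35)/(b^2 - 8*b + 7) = (b^2 + 12*I*b - 35)/(b^2 - 8*b + 7)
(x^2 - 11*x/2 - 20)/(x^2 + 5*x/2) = (x - 8)/x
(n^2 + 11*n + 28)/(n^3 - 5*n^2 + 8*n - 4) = (n^2 + 11*n + 28)/(n^3 - 5*n^2 + 8*n - 4)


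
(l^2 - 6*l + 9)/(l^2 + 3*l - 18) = (l - 3)/(l + 6)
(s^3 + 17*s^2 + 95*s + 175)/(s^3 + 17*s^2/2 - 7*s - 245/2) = 2*(s + 5)/(2*s - 7)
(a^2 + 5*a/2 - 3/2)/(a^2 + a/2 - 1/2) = (a + 3)/(a + 1)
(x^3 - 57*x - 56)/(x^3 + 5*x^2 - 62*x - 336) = (x + 1)/(x + 6)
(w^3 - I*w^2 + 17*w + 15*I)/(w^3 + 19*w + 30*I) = (w + I)/(w + 2*I)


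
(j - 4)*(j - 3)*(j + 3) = j^3 - 4*j^2 - 9*j + 36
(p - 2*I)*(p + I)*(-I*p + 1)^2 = -p^4 - I*p^3 - 3*p^2 - 5*I*p + 2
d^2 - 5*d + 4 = (d - 4)*(d - 1)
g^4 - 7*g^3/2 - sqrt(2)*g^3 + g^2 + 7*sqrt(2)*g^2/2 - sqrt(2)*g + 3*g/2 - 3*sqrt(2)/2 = (g - 3)*(g - 1)*(g + 1/2)*(g - sqrt(2))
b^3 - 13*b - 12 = (b - 4)*(b + 1)*(b + 3)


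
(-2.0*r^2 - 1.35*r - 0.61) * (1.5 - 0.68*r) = 1.36*r^3 - 2.082*r^2 - 1.6102*r - 0.915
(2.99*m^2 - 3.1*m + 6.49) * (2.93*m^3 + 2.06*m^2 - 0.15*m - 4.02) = 8.7607*m^5 - 2.9236*m^4 + 12.1812*m^3 + 1.8146*m^2 + 11.4885*m - 26.0898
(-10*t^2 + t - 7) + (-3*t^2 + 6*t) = -13*t^2 + 7*t - 7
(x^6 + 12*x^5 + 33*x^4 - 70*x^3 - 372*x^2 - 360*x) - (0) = x^6 + 12*x^5 + 33*x^4 - 70*x^3 - 372*x^2 - 360*x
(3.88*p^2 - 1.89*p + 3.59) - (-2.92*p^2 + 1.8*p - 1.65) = 6.8*p^2 - 3.69*p + 5.24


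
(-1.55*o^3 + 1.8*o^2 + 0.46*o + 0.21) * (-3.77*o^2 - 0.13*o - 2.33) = 5.8435*o^5 - 6.5845*o^4 + 1.6433*o^3 - 5.0455*o^2 - 1.0991*o - 0.4893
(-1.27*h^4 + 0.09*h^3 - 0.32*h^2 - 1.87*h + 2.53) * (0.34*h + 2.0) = -0.4318*h^5 - 2.5094*h^4 + 0.0712*h^3 - 1.2758*h^2 - 2.8798*h + 5.06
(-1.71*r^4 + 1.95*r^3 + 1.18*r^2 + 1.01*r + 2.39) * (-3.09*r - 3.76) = 5.2839*r^5 + 0.404100000000001*r^4 - 10.9782*r^3 - 7.5577*r^2 - 11.1827*r - 8.9864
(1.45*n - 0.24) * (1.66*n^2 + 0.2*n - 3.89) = 2.407*n^3 - 0.1084*n^2 - 5.6885*n + 0.9336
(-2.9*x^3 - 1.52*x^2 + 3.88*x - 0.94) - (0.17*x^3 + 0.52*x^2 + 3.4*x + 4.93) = -3.07*x^3 - 2.04*x^2 + 0.48*x - 5.87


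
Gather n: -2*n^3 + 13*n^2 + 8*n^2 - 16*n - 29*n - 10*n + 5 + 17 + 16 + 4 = -2*n^3 + 21*n^2 - 55*n + 42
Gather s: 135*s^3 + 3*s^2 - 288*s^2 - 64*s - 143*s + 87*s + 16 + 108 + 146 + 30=135*s^3 - 285*s^2 - 120*s + 300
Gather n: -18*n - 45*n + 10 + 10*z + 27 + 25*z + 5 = -63*n + 35*z + 42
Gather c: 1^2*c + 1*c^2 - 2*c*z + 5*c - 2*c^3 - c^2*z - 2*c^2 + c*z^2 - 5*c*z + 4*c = -2*c^3 + c^2*(-z - 1) + c*(z^2 - 7*z + 10)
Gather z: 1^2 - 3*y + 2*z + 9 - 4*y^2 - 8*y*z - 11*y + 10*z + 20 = -4*y^2 - 14*y + z*(12 - 8*y) + 30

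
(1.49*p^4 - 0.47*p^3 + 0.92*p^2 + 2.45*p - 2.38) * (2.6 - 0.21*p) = -0.3129*p^5 + 3.9727*p^4 - 1.4152*p^3 + 1.8775*p^2 + 6.8698*p - 6.188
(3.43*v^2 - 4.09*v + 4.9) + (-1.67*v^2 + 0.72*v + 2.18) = 1.76*v^2 - 3.37*v + 7.08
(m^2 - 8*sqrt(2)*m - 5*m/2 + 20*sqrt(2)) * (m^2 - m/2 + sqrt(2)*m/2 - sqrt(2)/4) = m^4 - 15*sqrt(2)*m^3/2 - 3*m^3 - 27*m^2/4 + 45*sqrt(2)*m^2/2 - 75*sqrt(2)*m/8 + 24*m - 10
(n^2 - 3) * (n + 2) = n^3 + 2*n^2 - 3*n - 6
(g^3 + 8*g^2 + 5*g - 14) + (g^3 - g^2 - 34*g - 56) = 2*g^3 + 7*g^2 - 29*g - 70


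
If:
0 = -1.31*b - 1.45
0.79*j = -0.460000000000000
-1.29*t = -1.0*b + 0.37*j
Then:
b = -1.11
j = -0.58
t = -0.69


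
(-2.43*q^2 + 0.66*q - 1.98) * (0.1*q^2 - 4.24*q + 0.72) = -0.243*q^4 + 10.3692*q^3 - 4.746*q^2 + 8.8704*q - 1.4256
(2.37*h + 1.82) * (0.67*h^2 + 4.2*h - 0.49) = 1.5879*h^3 + 11.1734*h^2 + 6.4827*h - 0.8918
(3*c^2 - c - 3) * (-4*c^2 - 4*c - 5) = -12*c^4 - 8*c^3 + c^2 + 17*c + 15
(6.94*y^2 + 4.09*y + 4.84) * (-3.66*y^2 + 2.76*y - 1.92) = -25.4004*y^4 + 4.185*y^3 - 19.7508*y^2 + 5.5056*y - 9.2928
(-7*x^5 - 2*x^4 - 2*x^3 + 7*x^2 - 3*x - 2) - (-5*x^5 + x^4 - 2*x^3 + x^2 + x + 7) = -2*x^5 - 3*x^4 + 6*x^2 - 4*x - 9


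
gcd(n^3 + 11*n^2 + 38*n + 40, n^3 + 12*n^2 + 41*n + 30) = n + 5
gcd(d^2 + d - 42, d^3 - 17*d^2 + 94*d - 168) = d - 6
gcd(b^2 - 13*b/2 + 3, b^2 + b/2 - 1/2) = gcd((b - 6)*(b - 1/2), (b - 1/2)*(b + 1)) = b - 1/2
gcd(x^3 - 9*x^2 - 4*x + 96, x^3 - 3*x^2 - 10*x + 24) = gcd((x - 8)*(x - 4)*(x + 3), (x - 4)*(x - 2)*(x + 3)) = x^2 - x - 12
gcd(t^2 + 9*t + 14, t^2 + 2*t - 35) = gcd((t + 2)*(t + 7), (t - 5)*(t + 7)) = t + 7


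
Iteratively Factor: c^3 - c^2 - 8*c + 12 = (c + 3)*(c^2 - 4*c + 4) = (c - 2)*(c + 3)*(c - 2)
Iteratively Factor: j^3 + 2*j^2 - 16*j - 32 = (j - 4)*(j^2 + 6*j + 8) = (j - 4)*(j + 4)*(j + 2)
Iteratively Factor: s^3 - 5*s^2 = (s - 5)*(s^2) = s*(s - 5)*(s)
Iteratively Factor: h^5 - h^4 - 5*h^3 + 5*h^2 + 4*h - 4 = (h + 1)*(h^4 - 2*h^3 - 3*h^2 + 8*h - 4) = (h - 1)*(h + 1)*(h^3 - h^2 - 4*h + 4) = (h - 1)^2*(h + 1)*(h^2 - 4) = (h - 2)*(h - 1)^2*(h + 1)*(h + 2)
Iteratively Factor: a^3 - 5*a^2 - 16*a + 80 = (a - 4)*(a^2 - a - 20) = (a - 4)*(a + 4)*(a - 5)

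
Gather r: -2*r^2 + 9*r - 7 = -2*r^2 + 9*r - 7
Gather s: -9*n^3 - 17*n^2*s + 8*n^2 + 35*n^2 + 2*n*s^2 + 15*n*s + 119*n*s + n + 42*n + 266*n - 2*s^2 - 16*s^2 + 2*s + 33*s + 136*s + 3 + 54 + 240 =-9*n^3 + 43*n^2 + 309*n + s^2*(2*n - 18) + s*(-17*n^2 + 134*n + 171) + 297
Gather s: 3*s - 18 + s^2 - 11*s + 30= s^2 - 8*s + 12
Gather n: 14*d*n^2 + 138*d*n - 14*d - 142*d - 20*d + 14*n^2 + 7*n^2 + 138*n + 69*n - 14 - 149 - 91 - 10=-176*d + n^2*(14*d + 21) + n*(138*d + 207) - 264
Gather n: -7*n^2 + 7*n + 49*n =-7*n^2 + 56*n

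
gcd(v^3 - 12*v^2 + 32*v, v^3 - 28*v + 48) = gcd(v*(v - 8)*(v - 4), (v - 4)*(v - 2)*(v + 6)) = v - 4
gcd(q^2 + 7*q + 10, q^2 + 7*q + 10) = q^2 + 7*q + 10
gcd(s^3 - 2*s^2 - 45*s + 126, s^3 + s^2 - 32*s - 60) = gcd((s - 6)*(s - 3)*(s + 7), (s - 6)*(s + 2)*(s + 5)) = s - 6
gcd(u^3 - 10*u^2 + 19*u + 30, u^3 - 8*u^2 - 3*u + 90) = u^2 - 11*u + 30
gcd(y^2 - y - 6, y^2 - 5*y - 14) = y + 2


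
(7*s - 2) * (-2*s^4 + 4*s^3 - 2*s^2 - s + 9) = -14*s^5 + 32*s^4 - 22*s^3 - 3*s^2 + 65*s - 18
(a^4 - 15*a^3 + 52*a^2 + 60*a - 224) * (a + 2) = a^5 - 13*a^4 + 22*a^3 + 164*a^2 - 104*a - 448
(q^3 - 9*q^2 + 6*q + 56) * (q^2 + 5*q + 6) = q^5 - 4*q^4 - 33*q^3 + 32*q^2 + 316*q + 336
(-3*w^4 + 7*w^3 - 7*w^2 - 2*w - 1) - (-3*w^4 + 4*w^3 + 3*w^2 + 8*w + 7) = 3*w^3 - 10*w^2 - 10*w - 8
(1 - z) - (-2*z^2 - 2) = 2*z^2 - z + 3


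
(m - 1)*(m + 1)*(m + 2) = m^3 + 2*m^2 - m - 2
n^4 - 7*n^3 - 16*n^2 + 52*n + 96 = (n - 8)*(n - 3)*(n + 2)^2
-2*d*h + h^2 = h*(-2*d + h)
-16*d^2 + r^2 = (-4*d + r)*(4*d + r)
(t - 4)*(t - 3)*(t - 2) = t^3 - 9*t^2 + 26*t - 24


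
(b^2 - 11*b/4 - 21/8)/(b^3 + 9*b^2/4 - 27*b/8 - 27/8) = (2*b - 7)/(2*b^2 + 3*b - 9)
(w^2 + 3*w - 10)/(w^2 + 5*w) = (w - 2)/w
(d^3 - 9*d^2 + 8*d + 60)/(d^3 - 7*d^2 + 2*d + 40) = (d - 6)/(d - 4)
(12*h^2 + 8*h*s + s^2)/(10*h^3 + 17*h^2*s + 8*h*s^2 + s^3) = (6*h + s)/(5*h^2 + 6*h*s + s^2)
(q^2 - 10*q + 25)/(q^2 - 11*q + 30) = (q - 5)/(q - 6)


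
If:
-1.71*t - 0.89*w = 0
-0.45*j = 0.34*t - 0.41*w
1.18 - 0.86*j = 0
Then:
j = 1.37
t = -0.55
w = 1.05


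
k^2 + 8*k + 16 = (k + 4)^2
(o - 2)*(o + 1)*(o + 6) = o^3 + 5*o^2 - 8*o - 12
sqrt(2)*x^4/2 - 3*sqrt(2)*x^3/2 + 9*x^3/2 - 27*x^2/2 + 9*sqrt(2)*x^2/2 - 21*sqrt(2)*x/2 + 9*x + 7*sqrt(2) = (x - 2)*(x - 1)*(x + 7*sqrt(2)/2)*(sqrt(2)*x/2 + 1)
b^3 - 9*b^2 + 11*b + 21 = (b - 7)*(b - 3)*(b + 1)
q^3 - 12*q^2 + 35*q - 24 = (q - 8)*(q - 3)*(q - 1)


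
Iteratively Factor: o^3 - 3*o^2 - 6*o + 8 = (o + 2)*(o^2 - 5*o + 4) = (o - 1)*(o + 2)*(o - 4)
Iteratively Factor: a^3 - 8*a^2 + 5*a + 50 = (a - 5)*(a^2 - 3*a - 10) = (a - 5)*(a + 2)*(a - 5)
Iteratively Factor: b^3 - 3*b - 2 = (b - 2)*(b^2 + 2*b + 1) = (b - 2)*(b + 1)*(b + 1)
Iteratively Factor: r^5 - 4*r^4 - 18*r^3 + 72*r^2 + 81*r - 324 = (r - 3)*(r^4 - r^3 - 21*r^2 + 9*r + 108) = (r - 3)^2*(r^3 + 2*r^2 - 15*r - 36) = (r - 3)^2*(r + 3)*(r^2 - r - 12) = (r - 3)^2*(r + 3)^2*(r - 4)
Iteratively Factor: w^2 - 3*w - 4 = (w - 4)*(w + 1)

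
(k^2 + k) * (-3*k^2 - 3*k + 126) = -3*k^4 - 6*k^3 + 123*k^2 + 126*k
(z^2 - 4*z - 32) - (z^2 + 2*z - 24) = -6*z - 8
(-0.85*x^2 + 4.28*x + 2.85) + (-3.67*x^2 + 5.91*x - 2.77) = -4.52*x^2 + 10.19*x + 0.0800000000000001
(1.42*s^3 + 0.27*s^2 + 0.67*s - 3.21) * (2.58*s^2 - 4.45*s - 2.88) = 3.6636*s^5 - 5.6224*s^4 - 3.5625*s^3 - 12.0409*s^2 + 12.3549*s + 9.2448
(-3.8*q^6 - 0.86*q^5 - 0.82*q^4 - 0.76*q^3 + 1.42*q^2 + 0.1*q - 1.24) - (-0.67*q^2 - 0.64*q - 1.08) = -3.8*q^6 - 0.86*q^5 - 0.82*q^4 - 0.76*q^3 + 2.09*q^2 + 0.74*q - 0.16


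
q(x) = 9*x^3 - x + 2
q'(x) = 27*x^2 - 1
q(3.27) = 313.42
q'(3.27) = 287.71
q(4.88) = 1043.05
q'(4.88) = 641.99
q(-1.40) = -21.30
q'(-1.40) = 51.92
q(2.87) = 211.89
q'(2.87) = 221.40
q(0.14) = 1.88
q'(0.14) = -0.47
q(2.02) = 74.16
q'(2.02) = 109.17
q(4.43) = 780.01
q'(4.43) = 528.87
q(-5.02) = -1131.53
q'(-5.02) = 679.41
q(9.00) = 6554.00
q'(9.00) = 2186.00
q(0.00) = 2.00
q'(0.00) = -1.00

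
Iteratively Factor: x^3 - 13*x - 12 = (x + 1)*(x^2 - x - 12) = (x - 4)*(x + 1)*(x + 3)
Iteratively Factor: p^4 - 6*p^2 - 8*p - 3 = (p + 1)*(p^3 - p^2 - 5*p - 3) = (p + 1)^2*(p^2 - 2*p - 3) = (p - 3)*(p + 1)^2*(p + 1)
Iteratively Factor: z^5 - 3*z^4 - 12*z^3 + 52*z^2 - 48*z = (z - 2)*(z^4 - z^3 - 14*z^2 + 24*z) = (z - 2)^2*(z^3 + z^2 - 12*z) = (z - 3)*(z - 2)^2*(z^2 + 4*z) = (z - 3)*(z - 2)^2*(z + 4)*(z)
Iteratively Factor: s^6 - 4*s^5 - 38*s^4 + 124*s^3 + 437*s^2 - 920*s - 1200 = (s - 3)*(s^5 - s^4 - 41*s^3 + s^2 + 440*s + 400) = (s - 5)*(s - 3)*(s^4 + 4*s^3 - 21*s^2 - 104*s - 80) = (s - 5)*(s - 3)*(s + 4)*(s^3 - 21*s - 20) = (s - 5)*(s - 3)*(s + 4)^2*(s^2 - 4*s - 5) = (s - 5)*(s - 3)*(s + 1)*(s + 4)^2*(s - 5)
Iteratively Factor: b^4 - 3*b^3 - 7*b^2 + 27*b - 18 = (b - 3)*(b^3 - 7*b + 6) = (b - 3)*(b + 3)*(b^2 - 3*b + 2) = (b - 3)*(b - 2)*(b + 3)*(b - 1)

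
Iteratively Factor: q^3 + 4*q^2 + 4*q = (q + 2)*(q^2 + 2*q) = (q + 2)^2*(q)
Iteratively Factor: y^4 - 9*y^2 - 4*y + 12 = (y - 1)*(y^3 + y^2 - 8*y - 12) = (y - 3)*(y - 1)*(y^2 + 4*y + 4) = (y - 3)*(y - 1)*(y + 2)*(y + 2)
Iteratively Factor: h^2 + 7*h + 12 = (h + 4)*(h + 3)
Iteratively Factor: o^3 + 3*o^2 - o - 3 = (o + 3)*(o^2 - 1) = (o + 1)*(o + 3)*(o - 1)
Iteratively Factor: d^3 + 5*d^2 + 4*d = (d)*(d^2 + 5*d + 4) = d*(d + 4)*(d + 1)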